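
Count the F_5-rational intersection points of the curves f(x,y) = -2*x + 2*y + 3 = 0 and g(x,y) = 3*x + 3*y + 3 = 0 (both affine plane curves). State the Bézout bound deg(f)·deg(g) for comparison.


Common zeros: {(4, 0)}; count = 1; Bézout bound = 1.

deg(f) = 1, deg(g) = 1, so Bézout bound = 1.
Scan x ∈ F_5. For each x, list the y ∈ F_5 with f(x, y) ≡ 0 and those with g(x, y) ≡ 0 (mod 5); the common zeros in that column are the intersection.
  x = 0: f ≡ 0 at y ∈ {1}; g ≡ 0 at y ∈ {4}; common: ∅.
  x = 1: f ≡ 0 at y ∈ {2}; g ≡ 0 at y ∈ {3}; common: ∅.
  x = 2: f ≡ 0 at y ∈ {3}; g ≡ 0 at y ∈ {2}; common: ∅.
  x = 3: f ≡ 0 at y ∈ {4}; g ≡ 0 at y ∈ {1}; common: ∅.
  x = 4: f ≡ 0 at y ∈ {0}; g ≡ 0 at y ∈ {0}; common: {0}.
Collecting: common zeros = {(4, 0)}, so the count is 1.
Comparison with the Bézout bound: 1 ≤ 1 = deg(f)·deg(g), as expected for curves with no common component (the bound is attained).


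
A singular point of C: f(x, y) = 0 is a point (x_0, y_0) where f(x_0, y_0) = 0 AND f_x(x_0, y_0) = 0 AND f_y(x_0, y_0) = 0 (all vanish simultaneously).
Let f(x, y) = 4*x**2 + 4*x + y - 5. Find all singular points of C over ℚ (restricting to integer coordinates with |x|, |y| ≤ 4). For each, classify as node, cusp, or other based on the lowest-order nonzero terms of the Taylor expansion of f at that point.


No singular points in the scanned grid; C is smooth there.

Compute partial derivatives:
  f_x = 8*x + 4.
  f_y = 1.
f_y = 1 is a nonzero constant, so f_y never vanishes: no point (x, y) can satisfy f = f_x = f_y = 0. In particular no (x, y) ∈ {−4, ..., 4}² is singular; the curve is smooth.


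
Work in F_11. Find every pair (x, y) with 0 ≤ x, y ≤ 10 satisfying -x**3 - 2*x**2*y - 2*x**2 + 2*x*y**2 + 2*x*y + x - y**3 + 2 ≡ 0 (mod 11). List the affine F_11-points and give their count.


Affine F_11-points: {(0, 7), (1, 0), (1, 2), (2, 7), (3, 8), (4, 7), (5, 6), (7, 5), (9, 0), (9, 3), (9, 4), (10, 0)}; count = 12.

For each of the 121 pairs (x, y) ∈ F_11², evaluate f(x, y) mod 11. Record the zeros.
  x = 0: [0↦2, 1↦1, 2↦5, 3↦8, 4↦4, 5↦9, 6↦6, 7↦0, 8↦7, 9↦10, 10↦3]  zeros at y ∈ {7}
  x = 1: [0↦0, 1↦1, 2↦0, 3↦2, 4↦1, 5↦2, 6↦10, 7↦8, 8↦1, 9↦5, 10↦3]  zeros at y ∈ {0, 2}
  x = 2: [0↦10, 1↦9, 2↦10, 3↦7, 4↦5, 5↦9, 6↦2, 7↦0, 8↦8, 9↦9, 10↦8]  zeros at y ∈ {7}
  x = 3: [0↦4, 1↦8, 2↦7, 3↦6, 4↦10, 5↦2, 6↦9, 7↦3, 8↦0, 9↦5, 10↦1]  zeros at y ∈ {8}
  x = 4: [0↦9, 1↦3, 2↦7, 3↦4, 4↦10, 5↦8, 6↦3, 7↦0, 8↦4, 9↦9, 10↦9]  zeros at y ∈ {7}
  x = 5: [0↦8, 1↦10, 2↦4, 3↦6, 4↦10, 5↦10, 6↦0, 7↦7, 8↦3, 9↦4, 10↦4]  zeros at y ∈ {6}
  x = 6: [0↦6, 1↦1, 2↦3, 3↦6, 4↦4, 5↦2, 6↦5, 7↦7, 8↦2, 9↦6, 10↦2]  zeros at y ∈ ∅
  x = 7: [0↦8, 1↦3, 2↦9, 3↦9, 4↦8, 5↦0, 6↦1, 7↦5, 8↦6, 9↦9, 10↦8]  zeros at y ∈ {5}
  x = 8: [0↦8, 1↦10, 2↦5, 3↦9, 4↦5, 5↦9, 6↦4, 7↦6, 8↦9, 9↦7, 10↦5]  zeros at y ∈ ∅
  x = 9: [0↦0, 1↦5, 2↦7, 3↦0, 4↦0, 5↦1, 6↦8, 7↦4, 8↦5, 9↦5, 10↦9]  zeros at y ∈ {0, 3, 4}
  x = 10: [0↦0, 1↦4, 2↦9, 3↦9, 4↦9, 5↦3, 6↦7, 7↦4, 8↦10, 9↦8, 10↦3]  zeros at y ∈ {0}
Collecting zeros: affine points = {(0, 7), (1, 0), (1, 2), (2, 7), (3, 8), (4, 7), (5, 6), (7, 5), (9, 0), (9, 3), (9, 4), (10, 0)}.
Total count |C(F_11)_aff| = 12.


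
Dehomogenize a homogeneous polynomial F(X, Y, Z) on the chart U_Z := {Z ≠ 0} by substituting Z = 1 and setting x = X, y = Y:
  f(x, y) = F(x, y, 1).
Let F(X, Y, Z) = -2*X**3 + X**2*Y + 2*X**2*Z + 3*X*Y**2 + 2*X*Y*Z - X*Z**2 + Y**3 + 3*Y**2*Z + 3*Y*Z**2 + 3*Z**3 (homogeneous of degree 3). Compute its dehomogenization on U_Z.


f(x, y) = -2*x**3 + x**2*y + 2*x**2 + 3*x*y**2 + 2*x*y - x + y**3 + 3*y**2 + 3*y + 3

On U_Z we set Z = 1. Each monomial c·X^i·Y^j·Z^k in F becomes c·x^i·y^j·1^k = c·x^i·y^j.
Substituting Z = 1: F(X, Y, 1) = -2*x**3 + x**2*y + 2*x**2 + 3*x*y**2 + 2*x*y - x + y**3 + 3*y**2 + 3*y + 3.
Note: deg(f) ≤ deg(F) = 3; strict inequality happens when F is divisible by Z (lost terms).


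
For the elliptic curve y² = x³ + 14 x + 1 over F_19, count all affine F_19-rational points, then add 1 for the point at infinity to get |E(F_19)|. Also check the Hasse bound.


Affine points = {(0, 1), (0, 18), (1, 4), (1, 15), (4, 8), (4, 11), (5, 5), (5, 14), (6, 4), (6, 15), (7, 9), (7, 10), (8, 6), (8, 13), (9, 1), (9, 18), (10, 1), (10, 18), (11, 2), (11, 17), (12, 4), (12, 15), (13, 9), (13, 10), (18, 9), (18, 10)}; affine count = 26; |E(F_19)| = 27.

Discriminant check: Δ ∝ 4a³ + 27b² = 4·14³ + 27·1² = 4·2744 + 27·1 ≡ 2 (mod 19). Nonzero ⇒ E is nonsingular.
For each x ∈ F_19, compute rhs = x³ + 14·x + 1 mod 19, then count y ∈ F_19 with y² ≡ rhs.
  x = 0: rhs = 1, matching y values: 1, 18 (2 points).
  x = 1: rhs = 16, matching y values: 4, 15 (2 points).
  x = 2: rhs = 18, matching y values: none (0 points).
  x = 3: rhs = 13, matching y values: none (0 points).
  x = 4: rhs = 7, matching y values: 8, 11 (2 points).
  x = 5: rhs = 6, matching y values: 5, 14 (2 points).
  x = 6: rhs = 16, matching y values: 4, 15 (2 points).
  x = 7: rhs = 5, matching y values: 9, 10 (2 points).
  x = 8: rhs = 17, matching y values: 6, 13 (2 points).
  x = 9: rhs = 1, matching y values: 1, 18 (2 points).
  x = 10: rhs = 1, matching y values: 1, 18 (2 points).
  x = 11: rhs = 4, matching y values: 2, 17 (2 points).
  x = 12: rhs = 16, matching y values: 4, 15 (2 points).
  x = 13: rhs = 5, matching y values: 9, 10 (2 points).
  x = 14: rhs = 15, matching y values: none (0 points).
  x = 15: rhs = 14, matching y values: none (0 points).
  x = 16: rhs = 8, matching y values: none (0 points).
  x = 17: rhs = 3, matching y values: none (0 points).
  x = 18: rhs = 5, matching y values: 9, 10 (2 points).
Total affine count: 26.
Full point count |E(F_19)| = 26 + 1 = 27.
Hasse bound: |27 − (19+1)| = |7| = 7 ≤ 2√19 ≈ 8.7178 ✓.


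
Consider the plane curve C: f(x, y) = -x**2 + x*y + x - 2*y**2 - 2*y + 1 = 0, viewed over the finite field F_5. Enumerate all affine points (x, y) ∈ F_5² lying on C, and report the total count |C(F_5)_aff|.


Affine F_5-points: {(1, 3), (1, 4), (3, 0), (3, 3), (4, 2), (4, 4)}; count = 6.

For each of the 25 pairs (x, y) ∈ F_5², evaluate f(x, y) mod 5. Record the zeros.
  x = 0: [0↦1, 1↦2, 2↦4, 3↦2, 4↦1]  zeros at y ∈ ∅
  x = 1: [0↦1, 1↦3, 2↦1, 3↦0, 4↦0]  zeros at y ∈ {3, 4}
  x = 2: [0↦4, 1↦2, 2↦1, 3↦1, 4↦2]  zeros at y ∈ ∅
  x = 3: [0↦0, 1↦4, 2↦4, 3↦0, 4↦2]  zeros at y ∈ {0, 3}
  x = 4: [0↦4, 1↦4, 2↦0, 3↦2, 4↦0]  zeros at y ∈ {2, 4}
Collecting zeros: affine points = {(1, 3), (1, 4), (3, 0), (3, 3), (4, 2), (4, 4)}.
Total count |C(F_5)_aff| = 6.


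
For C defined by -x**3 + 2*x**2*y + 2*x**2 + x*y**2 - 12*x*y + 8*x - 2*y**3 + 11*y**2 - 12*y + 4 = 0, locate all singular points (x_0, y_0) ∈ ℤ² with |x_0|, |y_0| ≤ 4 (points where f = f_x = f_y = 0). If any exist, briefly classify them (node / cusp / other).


Singular points: {(2, 2)}; classification: cusp.

Compute partial derivatives:
  f_x = -3*x**2 + 4*x*y + 4*x + y**2 - 12*y + 8.
  f_y = 2*x**2 + 2*x*y - 12*x - 6*y**2 + 22*y - 12.
Scan x_0 ∈ {−4, ..., 4}. For each x_0, f_y(x_0, y) is a polynomial in y; find its integer roots y ∈ {−4, ..., 4}, then test f_x and f at those candidates.
  x = -4: f_y(-4, y) = -6*y**2 + 14*y + 68; no integer root y with |y| ≤ 4.
  x = -3: f_y(-3, y) = -6*y**2 + 16*y + 42; no integer root y with |y| ≤ 4.
  x = -2: f_y(-2, y) = -6*y**2 + 18*y + 20; no integer root y with |y| ≤ 4.
  x = -1: f_y(-1, y) = -6*y**2 + 20*y + 2; no integer root y with |y| ≤ 4.
  x = 0: f_y(0, y) = -6*y**2 + 22*y - 12; vanishes at y ∈ {3}. (0, 3): f_x = -19 ≠ 0.
  x = 1: f_y(1, y) = -6*y**2 + 24*y - 22; no integer root y with |y| ≤ 4.
  x = 2: f_y(2, y) = -6*y**2 + 26*y - 28; vanishes at y ∈ {2}. (2, 2): f_x = 0, f = 0 — SINGULAR.
  x = 3: f_y(3, y) = -6*y**2 + 28*y - 30; vanishes at y ∈ {3}. (3, 3): f_x = 2 ≠ 0.
  x = 4: f_y(4, y) = -6*y**2 + 30*y - 28; no integer root y with |y| ≤ 4.
Only singular point on the grid: (2, 2).
Classify: substitute x = 2 + u, y = 2 + v and expand: f = -u**3 + 2*u**2*v + u*v**2 - 2*v**3 + v**2.
No constant or linear terms (consistent with a singular point). Quadratic part: v**2. Cubic part: -u**3 + 2*u**2*v + u*v**2 - 2*v**3.
The quadratic part v**2 is a perfect square, so there is a single (double) tangent line v = 0, i.e. y = 2. Restricting the cubic part to that line (v = 0) leaves -u**3 ≠ 0, so f is not divisible by v and the branch is v² ≈ u**3 to lowest order — this is a cusp.
Classification: cusp.


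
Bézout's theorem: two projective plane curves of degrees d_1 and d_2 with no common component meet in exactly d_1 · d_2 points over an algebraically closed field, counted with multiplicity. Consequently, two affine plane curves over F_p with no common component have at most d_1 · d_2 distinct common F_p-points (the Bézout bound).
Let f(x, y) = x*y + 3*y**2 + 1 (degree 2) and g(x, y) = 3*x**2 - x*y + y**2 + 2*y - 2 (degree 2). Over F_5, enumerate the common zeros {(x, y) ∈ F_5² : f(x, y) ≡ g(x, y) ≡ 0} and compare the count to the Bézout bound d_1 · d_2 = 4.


Common zeros: ∅; count = 0; Bézout bound = 4.

deg(f) = 2, deg(g) = 2, so Bézout bound = 4.
Scan x ∈ F_5. For each x, list the y ∈ F_5 with f(x, y) ≡ 0 and those with g(x, y) ≡ 0 (mod 5); the common zeros in that column are the intersection.
  x = 0: f ≡ 0 at y ∈ ∅; g ≡ 0 at y ∈ ∅; common: ∅.
  x = 1: f ≡ 0 at y ∈ {1, 2}; g ≡ 0 at y ∈ ∅; common: ∅.
  x = 2: f ≡ 0 at y ∈ ∅; g ≡ 0 at y ∈ {0}; common: ∅.
  x = 3: f ≡ 0 at y ∈ ∅; g ≡ 0 at y ∈ {0, 1}; common: ∅.
  x = 4: f ≡ 0 at y ∈ {3, 4}; g ≡ 0 at y ∈ {1}; common: ∅.
Collecting: common zeros = ∅, so the count is 0.
Comparison with the Bézout bound: 0 ≤ 4 = deg(f)·deg(g), as expected for curves with no common component (the affine F_5-count falls short of the bound because intersections may lie at infinity, over extension fields, or carry multiplicity).


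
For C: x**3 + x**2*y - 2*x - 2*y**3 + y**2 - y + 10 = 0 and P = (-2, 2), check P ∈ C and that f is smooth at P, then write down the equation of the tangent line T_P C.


Tangent line at P: 2*x - 17*y + 38 = 0.

Step 1: f(-2, 2) = 0, so P lies on C.
Step 2: partial derivatives
  f_x(x, y) = 3*x**2 + 2*x*y - 2, f_y(x, y) = x**2 - 6*y**2 + 2*y - 1.
  f_x(P) = 2, f_y(P) = -17 (gradient nonzero, so P is smooth).
Step 3: tangent line at P: 2·(x − -2) + -17·(y − 2) = 0.
Expanding: 2*x - 17*y + 38 = 0.


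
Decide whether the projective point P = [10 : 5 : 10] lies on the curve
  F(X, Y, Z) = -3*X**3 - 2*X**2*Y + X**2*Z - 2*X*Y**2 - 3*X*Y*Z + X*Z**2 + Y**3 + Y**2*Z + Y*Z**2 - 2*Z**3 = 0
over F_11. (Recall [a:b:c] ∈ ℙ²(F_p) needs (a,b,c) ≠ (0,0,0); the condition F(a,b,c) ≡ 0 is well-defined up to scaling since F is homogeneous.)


F(10,5,10) ≡ 1 (mod 11); P is NOT on the curve.

Evaluate F(10, 5, 10) term-by-term (mod 11).
  -3*X**3 ↦ -3·1000·1·1 = -3000
  -2*X**2*Y ↦ -2·100·5·1 = -1000
  X**2*Z ↦ 1·100·1·10 = 1000
  -2*X*Y**2 ↦ -2·10·25·1 = -500
  -3*X*Y*Z ↦ -3·10·5·10 = -1500
  X*Z**2 ↦ 1·10·1·100 = 1000
  Y**3 ↦ 1·1·125·1 = 125
  Y**2*Z ↦ 1·1·25·10 = 250
  Y*Z**2 ↦ 1·1·5·100 = 500
  -2*Z**3 ↦ -2·1·1·1000 = -2000
Sum: F(10, 5, 10) = (-3000) + (-1000) + (1000) + (-500) + (-1500) + (1000) + (125) + (250) + (500) + (-2000) = -5125.
Reducing mod 11: -5125 ≡ 1 (mod 11).
Since F(a, b, c) ≡ 1 ≠ 0 (mod 11), P does NOT lie on the curve.


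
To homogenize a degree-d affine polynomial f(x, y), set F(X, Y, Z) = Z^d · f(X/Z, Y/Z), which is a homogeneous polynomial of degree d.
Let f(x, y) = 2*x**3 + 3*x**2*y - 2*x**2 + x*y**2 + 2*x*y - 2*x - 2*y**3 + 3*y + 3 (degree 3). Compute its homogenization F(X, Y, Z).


F(X, Y, Z) = 2*X**3 + 3*X**2*Y - 2*X**2*Z + X*Y**2 + 2*X*Y*Z - 2*X*Z**2 - 2*Y**3 + 3*Y*Z**2 + 3*Z**3

deg(f) = 3.
Substitute x = X/Z, y = Y/Z into f, then multiply by Z^3.
  monomial 2·x^3·y^0 ↦ 2·X^3·Y^0·Z^0.
  monomial 3·x^2·y^1 ↦ 3·X^2·Y^1·Z^0.
  monomial -2·x^2·y^0 ↦ -2·X^2·Y^0·Z^1.
  monomial 1·x^1·y^2 ↦ 1·X^1·Y^2·Z^0.
  monomial 2·x^1·y^1 ↦ 2·X^1·Y^1·Z^1.
  monomial -2·x^1·y^0 ↦ -2·X^1·Y^0·Z^2.
  monomial -2·x^0·y^3 ↦ -2·X^0·Y^3·Z^0.
  monomial 3·x^0·y^1 ↦ 3·X^0·Y^1·Z^2.
  monomial 3·x^0·y^0 ↦ 3·X^0·Y^0·Z^3.
Collecting: F(X, Y, Z) = 2*X**3 + 3*X**2*Y - 2*X**2*Z + X*Y**2 + 2*X*Y*Z - 2*X*Z**2 - 2*Y**3 + 3*Y*Z**2 + 3*Z**3.


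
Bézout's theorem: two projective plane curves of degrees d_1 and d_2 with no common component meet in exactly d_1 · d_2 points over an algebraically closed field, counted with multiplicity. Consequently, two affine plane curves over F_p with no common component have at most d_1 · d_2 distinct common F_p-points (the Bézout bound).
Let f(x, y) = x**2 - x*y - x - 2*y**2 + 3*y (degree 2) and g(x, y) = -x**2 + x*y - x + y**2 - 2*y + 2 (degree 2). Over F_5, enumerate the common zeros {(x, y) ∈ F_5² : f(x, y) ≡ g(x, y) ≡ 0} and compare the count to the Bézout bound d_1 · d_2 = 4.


Common zeros: {(0, 4), (1, 0), (1, 1)}; count = 3; Bézout bound = 4.

deg(f) = 2, deg(g) = 2, so Bézout bound = 4.
Scan x ∈ F_5. For each x, list the y ∈ F_5 with f(x, y) ≡ 0 and those with g(x, y) ≡ 0 (mod 5); the common zeros in that column are the intersection.
  x = 0: f ≡ 0 at y ∈ {0, 4}; g ≡ 0 at y ∈ {3, 4}; common: {4}.
  x = 1: f ≡ 0 at y ∈ {0, 1}; g ≡ 0 at y ∈ {0, 1}; common: {0, 1}.
  x = 2: f ≡ 0 at y ∈ ∅; g ≡ 0 at y ∈ {2, 3}; common: ∅.
  x = 3: f ≡ 0 at y ∈ ∅; g ≡ 0 at y ∈ {0, 4}; common: ∅.
  x = 4: f ≡ 0 at y ∈ ∅; g ≡ 0 at y ∈ {1, 2}; common: ∅.
Collecting: common zeros = {(0, 4), (1, 0), (1, 1)}, so the count is 3.
Comparison with the Bézout bound: 3 ≤ 4 = deg(f)·deg(g), as expected for curves with no common component (the affine F_5-count falls short of the bound because intersections may lie at infinity, over extension fields, or carry multiplicity).


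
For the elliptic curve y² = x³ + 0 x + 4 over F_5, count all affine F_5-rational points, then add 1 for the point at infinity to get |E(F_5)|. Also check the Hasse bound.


Affine points = {(0, 2), (0, 3), (1, 0), (3, 1), (3, 4)}; affine count = 5; |E(F_5)| = 6.

Discriminant check: Δ ∝ 4a³ + 27b² = 4·0³ + 27·4² = 4·0 + 27·16 ≡ 2 (mod 5). Nonzero ⇒ E is nonsingular.
For each x ∈ F_5, compute rhs = x³ + 0·x + 4 mod 5, then count y ∈ F_5 with y² ≡ rhs.
  x = 0: rhs = 4, matching y values: 2, 3 (2 points).
  x = 1: rhs = 0, matching y values: 0 (1 points).
  x = 2: rhs = 2, matching y values: none (0 points).
  x = 3: rhs = 1, matching y values: 1, 4 (2 points).
  x = 4: rhs = 3, matching y values: none (0 points).
Total affine count: 5.
Full point count |E(F_5)| = 5 + 1 = 6.
Hasse bound: |6 − (5+1)| = |0| = 0 ≤ 2√5 ≈ 4.4721 ✓.


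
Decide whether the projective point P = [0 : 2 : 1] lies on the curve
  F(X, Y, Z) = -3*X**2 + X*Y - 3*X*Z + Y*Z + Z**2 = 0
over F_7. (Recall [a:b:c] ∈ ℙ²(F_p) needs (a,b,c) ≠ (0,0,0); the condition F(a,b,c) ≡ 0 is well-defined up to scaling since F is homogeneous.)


F(0,2,1) ≡ 3 (mod 7); P is NOT on the curve.

Evaluate F(0, 2, 1) term-by-term (mod 7).
  -3*X**2 ↦ -3·0·1·1 = 0
  X*Y ↦ 1·0·2·1 = 0
  -3*X*Z ↦ -3·0·1·1 = 0
  Y*Z ↦ 1·1·2·1 = 2
  Z**2 ↦ 1·1·1·1 = 1
Sum: F(0, 2, 1) = (0) + (0) + (0) + (2) + (1) = 3.
Reducing mod 7: 3 ≡ 3 (mod 7).
Since F(a, b, c) ≡ 3 ≠ 0 (mod 7), P does NOT lie on the curve.


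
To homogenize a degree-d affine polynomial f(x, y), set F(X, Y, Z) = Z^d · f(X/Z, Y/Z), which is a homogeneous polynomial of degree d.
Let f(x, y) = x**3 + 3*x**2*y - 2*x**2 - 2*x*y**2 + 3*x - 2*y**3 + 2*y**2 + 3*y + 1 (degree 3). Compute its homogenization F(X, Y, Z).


F(X, Y, Z) = X**3 + 3*X**2*Y - 2*X**2*Z - 2*X*Y**2 + 3*X*Z**2 - 2*Y**3 + 2*Y**2*Z + 3*Y*Z**2 + Z**3

deg(f) = 3.
Substitute x = X/Z, y = Y/Z into f, then multiply by Z^3.
  monomial 1·x^3·y^0 ↦ 1·X^3·Y^0·Z^0.
  monomial 3·x^2·y^1 ↦ 3·X^2·Y^1·Z^0.
  monomial -2·x^2·y^0 ↦ -2·X^2·Y^0·Z^1.
  monomial -2·x^1·y^2 ↦ -2·X^1·Y^2·Z^0.
  monomial 3·x^1·y^0 ↦ 3·X^1·Y^0·Z^2.
  monomial -2·x^0·y^3 ↦ -2·X^0·Y^3·Z^0.
  monomial 2·x^0·y^2 ↦ 2·X^0·Y^2·Z^1.
  monomial 3·x^0·y^1 ↦ 3·X^0·Y^1·Z^2.
  monomial 1·x^0·y^0 ↦ 1·X^0·Y^0·Z^3.
Collecting: F(X, Y, Z) = X**3 + 3*X**2*Y - 2*X**2*Z - 2*X*Y**2 + 3*X*Z**2 - 2*Y**3 + 2*Y**2*Z + 3*Y*Z**2 + Z**3.


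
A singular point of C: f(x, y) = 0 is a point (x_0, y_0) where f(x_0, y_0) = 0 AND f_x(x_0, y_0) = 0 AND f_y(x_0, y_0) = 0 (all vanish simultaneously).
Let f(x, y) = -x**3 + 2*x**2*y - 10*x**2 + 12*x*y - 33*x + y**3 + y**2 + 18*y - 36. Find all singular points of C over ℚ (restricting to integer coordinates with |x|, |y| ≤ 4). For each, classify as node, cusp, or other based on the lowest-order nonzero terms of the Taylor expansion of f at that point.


Singular points: {(-3, 0)}; classification: node.

Compute partial derivatives:
  f_x = -3*x**2 + 4*x*y - 20*x + 12*y - 33.
  f_y = 2*x**2 + 12*x + 3*y**2 + 2*y + 18.
Scan x_0 ∈ {−4, ..., 4}. For each x_0, f_y(x_0, y) is a polynomial in y; find its integer roots y ∈ {−4, ..., 4}, then test f_x and f at those candidates.
  x = -4: f_y(-4, y) = 3*y**2 + 2*y + 2; no integer root y with |y| ≤ 4.
  x = -3: f_y(-3, y) = 3*y**2 + 2*y; vanishes at y ∈ {0}. (-3, 0): f_x = 0, f = 0 — SINGULAR.
  x = -2: f_y(-2, y) = 3*y**2 + 2*y + 2; no integer root y with |y| ≤ 4.
  x = -1: f_y(-1, y) = 3*y**2 + 2*y + 8; no integer root y with |y| ≤ 4.
  x = 0: f_y(0, y) = 3*y**2 + 2*y + 18; no integer root y with |y| ≤ 4.
  x = 1: f_y(1, y) = 3*y**2 + 2*y + 32; no integer root y with |y| ≤ 4.
  x = 2: f_y(2, y) = 3*y**2 + 2*y + 50; no integer root y with |y| ≤ 4.
  x = 3: f_y(3, y) = 3*y**2 + 2*y + 72; no integer root y with |y| ≤ 4.
  x = 4: f_y(4, y) = 3*y**2 + 2*y + 98; no integer root y with |y| ≤ 4.
Only singular point on the grid: (-3, 0).
Classify: substitute x = -3 + u, y = 0 + v and expand: f = -u**3 + 2*u**2*v - u**2 + v**3 + v**2.
No constant or linear terms (consistent with a singular point). Quadratic part: -u**2 + v**2. Cubic part: -u**3 + 2*u**2*v + v**3.
The quadratic part v**2 - u**2 = (v − u)(v + u) splits into two distinct linear factors, so there are two distinct tangent lines y − 0 = ±(x − -3) — this is a node (ordinary double point).
Classification: node.


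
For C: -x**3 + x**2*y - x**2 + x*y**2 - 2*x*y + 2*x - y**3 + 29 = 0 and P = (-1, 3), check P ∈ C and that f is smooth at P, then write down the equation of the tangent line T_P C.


Tangent line at P: -2*x - 30*y + 88 = 0.

Step 1: f(-1, 3) = 0, so P lies on C.
Step 2: partial derivatives
  f_x(x, y) = -3*x**2 + 2*x*y - 2*x + y**2 - 2*y + 2, f_y(x, y) = x**2 + 2*x*y - 2*x - 3*y**2.
  f_x(P) = -2, f_y(P) = -30 (gradient nonzero, so P is smooth).
Step 3: tangent line at P: -2·(x − -1) + -30·(y − 3) = 0.
Expanding: -2*x - 30*y + 88 = 0.


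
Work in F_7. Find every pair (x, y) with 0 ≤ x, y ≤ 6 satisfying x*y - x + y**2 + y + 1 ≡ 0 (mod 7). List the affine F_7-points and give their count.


Affine F_7-points: {(0, 2), (0, 4), (1, 0), (1, 5), (4, 3), (4, 6)}; count = 6.

For each of the 49 pairs (x, y) ∈ F_7², evaluate f(x, y) mod 7. Record the zeros.
  x = 0: [0↦1, 1↦3, 2↦0, 3↦6, 4↦0, 5↦3, 6↦1]  zeros at y ∈ {2, 4}
  x = 1: [0↦0, 1↦3, 2↦1, 3↦1, 4↦3, 5↦0, 6↦6]  zeros at y ∈ {0, 5}
  x = 2: [0↦6, 1↦3, 2↦2, 3↦3, 4↦6, 5↦4, 6↦4]  zeros at y ∈ ∅
  x = 3: [0↦5, 1↦3, 2↦3, 3↦5, 4↦2, 5↦1, 6↦2]  zeros at y ∈ ∅
  x = 4: [0↦4, 1↦3, 2↦4, 3↦0, 4↦5, 5↦5, 6↦0]  zeros at y ∈ {3, 6}
  x = 5: [0↦3, 1↦3, 2↦5, 3↦2, 4↦1, 5↦2, 6↦5]  zeros at y ∈ ∅
  x = 6: [0↦2, 1↦3, 2↦6, 3↦4, 4↦4, 5↦6, 6↦3]  zeros at y ∈ ∅
Collecting zeros: affine points = {(0, 2), (0, 4), (1, 0), (1, 5), (4, 3), (4, 6)}.
Total count |C(F_7)_aff| = 6.


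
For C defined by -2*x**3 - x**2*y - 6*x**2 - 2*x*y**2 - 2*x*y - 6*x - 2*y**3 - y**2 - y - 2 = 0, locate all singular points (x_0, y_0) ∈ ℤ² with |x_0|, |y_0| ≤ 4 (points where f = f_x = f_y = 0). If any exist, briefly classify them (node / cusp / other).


Singular points: {(-1, 0)}; classification: cusp.

Compute partial derivatives:
  f_x = -6*x**2 - 2*x*y - 12*x - 2*y**2 - 2*y - 6.
  f_y = -x**2 - 4*x*y - 2*x - 6*y**2 - 2*y - 1.
Scan x_0 ∈ {−4, ..., 4}. For each x_0, f_y(x_0, y) is a polynomial in y; find its integer roots y ∈ {−4, ..., 4}, then test f_x and f at those candidates.
  x = -4: f_y(-4, y) = -6*y**2 + 14*y - 9; no integer root y with |y| ≤ 4.
  x = -3: f_y(-3, y) = -6*y**2 + 10*y - 4; vanishes at y ∈ {1}. (-3, 1): f_x = -22 ≠ 0.
  x = -2: f_y(-2, y) = -6*y**2 + 6*y - 1; no integer root y with |y| ≤ 4.
  x = -1: f_y(-1, y) = -6*y**2 + 2*y; vanishes at y ∈ {0}. (-1, 0): f_x = 0, f = 0 — SINGULAR.
  x = 0: f_y(0, y) = -6*y**2 - 2*y - 1; no integer root y with |y| ≤ 4.
  x = 1: f_y(1, y) = -6*y**2 - 6*y - 4; no integer root y with |y| ≤ 4.
  x = 2: f_y(2, y) = -6*y**2 - 10*y - 9; no integer root y with |y| ≤ 4.
  x = 3: f_y(3, y) = -6*y**2 - 14*y - 16; no integer root y with |y| ≤ 4.
  x = 4: f_y(4, y) = -6*y**2 - 18*y - 25; no integer root y with |y| ≤ 4.
Only singular point on the grid: (-1, 0).
Classify: substitute x = -1 + u, y = 0 + v and expand: f = -2*u**3 - u**2*v - 2*u*v**2 - 2*v**3 + v**2.
No constant or linear terms (consistent with a singular point). Quadratic part: v**2. Cubic part: -2*u**3 - u**2*v - 2*u*v**2 - 2*v**3.
The quadratic part v**2 is a perfect square, so there is a single (double) tangent line v = 0, i.e. y = 0. Restricting the cubic part to that line (v = 0) leaves -2*u**3 ≠ 0, so f is not divisible by v and the branch is v² ≈ 2*u**3 to lowest order — this is a cusp.
Classification: cusp.


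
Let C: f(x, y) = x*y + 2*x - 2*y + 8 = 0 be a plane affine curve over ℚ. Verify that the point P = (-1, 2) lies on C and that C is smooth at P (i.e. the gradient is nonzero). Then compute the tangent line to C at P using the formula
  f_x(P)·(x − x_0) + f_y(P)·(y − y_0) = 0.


Tangent line at P: 4*x - 3*y + 10 = 0.

Step 1: f(-1, 2) = 0, so P lies on C.
Step 2: partial derivatives
  f_x(x, y) = y + 2, f_y(x, y) = x - 2.
  f_x(P) = 4, f_y(P) = -3 (gradient nonzero, so P is smooth).
Step 3: tangent line at P: 4·(x − -1) + -3·(y − 2) = 0.
Expanding: 4*x - 3*y + 10 = 0.


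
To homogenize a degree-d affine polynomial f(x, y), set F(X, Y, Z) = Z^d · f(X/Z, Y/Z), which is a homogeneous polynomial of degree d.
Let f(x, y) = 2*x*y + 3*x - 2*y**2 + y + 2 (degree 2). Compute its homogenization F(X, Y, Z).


F(X, Y, Z) = 2*X*Y + 3*X*Z - 2*Y**2 + Y*Z + 2*Z**2

deg(f) = 2.
Substitute x = X/Z, y = Y/Z into f, then multiply by Z^2.
  monomial 2·x^1·y^1 ↦ 2·X^1·Y^1·Z^0.
  monomial 3·x^1·y^0 ↦ 3·X^1·Y^0·Z^1.
  monomial -2·x^0·y^2 ↦ -2·X^0·Y^2·Z^0.
  monomial 1·x^0·y^1 ↦ 1·X^0·Y^1·Z^1.
  monomial 2·x^0·y^0 ↦ 2·X^0·Y^0·Z^2.
Collecting: F(X, Y, Z) = 2*X*Y + 3*X*Z - 2*Y**2 + Y*Z + 2*Z**2.


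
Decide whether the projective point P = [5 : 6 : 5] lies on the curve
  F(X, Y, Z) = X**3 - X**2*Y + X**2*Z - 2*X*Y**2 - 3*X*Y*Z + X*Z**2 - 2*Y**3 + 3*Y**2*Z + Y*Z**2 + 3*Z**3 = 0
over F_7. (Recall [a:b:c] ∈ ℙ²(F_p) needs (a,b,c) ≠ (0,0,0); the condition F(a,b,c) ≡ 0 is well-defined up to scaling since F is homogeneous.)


F(5,6,5) ≡ 6 (mod 7); P is NOT on the curve.

Evaluate F(5, 6, 5) term-by-term (mod 7).
  X**3 ↦ 1·125·1·1 = 125
  -X**2*Y ↦ -1·25·6·1 = -150
  X**2*Z ↦ 1·25·1·5 = 125
  -2*X*Y**2 ↦ -2·5·36·1 = -360
  -3*X*Y*Z ↦ -3·5·6·5 = -450
  X*Z**2 ↦ 1·5·1·25 = 125
  -2*Y**3 ↦ -2·1·216·1 = -432
  3*Y**2*Z ↦ 3·1·36·5 = 540
  Y*Z**2 ↦ 1·1·6·25 = 150
  3*Z**3 ↦ 3·1·1·125 = 375
Sum: F(5, 6, 5) = (125) + (-150) + (125) + (-360) + (-450) + (125) + (-432) + (540) + (150) + (375) = 48.
Reducing mod 7: 48 ≡ 6 (mod 7).
Since F(a, b, c) ≡ 6 ≠ 0 (mod 7), P does NOT lie on the curve.


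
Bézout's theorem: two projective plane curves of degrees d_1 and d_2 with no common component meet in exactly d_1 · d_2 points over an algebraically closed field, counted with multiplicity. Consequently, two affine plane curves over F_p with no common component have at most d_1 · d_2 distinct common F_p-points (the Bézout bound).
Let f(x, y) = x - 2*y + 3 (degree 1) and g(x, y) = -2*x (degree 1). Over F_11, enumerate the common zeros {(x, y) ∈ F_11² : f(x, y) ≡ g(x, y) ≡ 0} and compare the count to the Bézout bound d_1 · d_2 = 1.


Common zeros: {(0, 7)}; count = 1; Bézout bound = 1.

deg(f) = 1, deg(g) = 1, so Bézout bound = 1.
Scan x ∈ F_11. For each x, list the y ∈ F_11 with f(x, y) ≡ 0 and those with g(x, y) ≡ 0 (mod 11); the common zeros in that column are the intersection.
  x = 0: f ≡ 0 at y ∈ {7}; g ≡ 0 at y ∈ {0, 1, 2, 3, 4, 5, 6, 7, 8, 9, 10}; common: {7}.
  x = 1: f ≡ 0 at y ∈ {2}; g ≡ 0 at y ∈ ∅; common: ∅.
  x = 2: f ≡ 0 at y ∈ {8}; g ≡ 0 at y ∈ ∅; common: ∅.
  x = 3: f ≡ 0 at y ∈ {3}; g ≡ 0 at y ∈ ∅; common: ∅.
  x = 4: f ≡ 0 at y ∈ {9}; g ≡ 0 at y ∈ ∅; common: ∅.
  x = 5: f ≡ 0 at y ∈ {4}; g ≡ 0 at y ∈ ∅; common: ∅.
  x = 6: f ≡ 0 at y ∈ {10}; g ≡ 0 at y ∈ ∅; common: ∅.
  x = 7: f ≡ 0 at y ∈ {5}; g ≡ 0 at y ∈ ∅; common: ∅.
  x = 8: f ≡ 0 at y ∈ {0}; g ≡ 0 at y ∈ ∅; common: ∅.
  x = 9: f ≡ 0 at y ∈ {6}; g ≡ 0 at y ∈ ∅; common: ∅.
  x = 10: f ≡ 0 at y ∈ {1}; g ≡ 0 at y ∈ ∅; common: ∅.
Collecting: common zeros = {(0, 7)}, so the count is 1.
Comparison with the Bézout bound: 1 ≤ 1 = deg(f)·deg(g), as expected for curves with no common component (the bound is attained).


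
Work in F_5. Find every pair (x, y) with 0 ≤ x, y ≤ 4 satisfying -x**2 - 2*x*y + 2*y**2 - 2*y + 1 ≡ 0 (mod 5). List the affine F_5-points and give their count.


Affine F_5-points: {(0, 2), (0, 4), (1, 0), (1, 2), (2, 4), (4, 0)}; count = 6.

For each of the 25 pairs (x, y) ∈ F_5², evaluate f(x, y) mod 5. Record the zeros.
  x = 0: [0↦1, 1↦1, 2↦0, 3↦3, 4↦0]  zeros at y ∈ {2, 4}
  x = 1: [0↦0, 1↦3, 2↦0, 3↦1, 4↦1]  zeros at y ∈ {0, 2}
  x = 2: [0↦2, 1↦3, 2↦3, 3↦2, 4↦0]  zeros at y ∈ {4}
  x = 3: [0↦2, 1↦1, 2↦4, 3↦1, 4↦2]  zeros at y ∈ ∅
  x = 4: [0↦0, 1↦2, 2↦3, 3↦3, 4↦2]  zeros at y ∈ {0}
Collecting zeros: affine points = {(0, 2), (0, 4), (1, 0), (1, 2), (2, 4), (4, 0)}.
Total count |C(F_5)_aff| = 6.


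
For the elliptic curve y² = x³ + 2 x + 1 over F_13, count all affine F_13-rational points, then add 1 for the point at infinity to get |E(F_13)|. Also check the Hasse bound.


Affine points = {(0, 1), (0, 12), (1, 2), (1, 11), (2, 0), (8, 3), (8, 10)}; affine count = 7; |E(F_13)| = 8.

Discriminant check: Δ ∝ 4a³ + 27b² = 4·2³ + 27·1² = 4·8 + 27·1 ≡ 7 (mod 13). Nonzero ⇒ E is nonsingular.
For each x ∈ F_13, compute rhs = x³ + 2·x + 1 mod 13, then count y ∈ F_13 with y² ≡ rhs.
  x = 0: rhs = 1, matching y values: 1, 12 (2 points).
  x = 1: rhs = 4, matching y values: 2, 11 (2 points).
  x = 2: rhs = 0, matching y values: 0 (1 points).
  x = 3: rhs = 8, matching y values: none (0 points).
  x = 4: rhs = 8, matching y values: none (0 points).
  x = 5: rhs = 6, matching y values: none (0 points).
  x = 6: rhs = 8, matching y values: none (0 points).
  x = 7: rhs = 7, matching y values: none (0 points).
  x = 8: rhs = 9, matching y values: 3, 10 (2 points).
  x = 9: rhs = 7, matching y values: none (0 points).
  x = 10: rhs = 7, matching y values: none (0 points).
  x = 11: rhs = 2, matching y values: none (0 points).
  x = 12: rhs = 11, matching y values: none (0 points).
Total affine count: 7.
Full point count |E(F_13)| = 7 + 1 = 8.
Hasse bound: |8 − (13+1)| = |-6| = 6 ≤ 2√13 ≈ 7.2111 ✓.


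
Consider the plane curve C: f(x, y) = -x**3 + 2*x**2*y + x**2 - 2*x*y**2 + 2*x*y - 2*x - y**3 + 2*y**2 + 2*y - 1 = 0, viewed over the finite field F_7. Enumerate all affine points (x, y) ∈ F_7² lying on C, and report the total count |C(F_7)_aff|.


Affine F_7-points: {(0, 6), (1, 5), (2, 4), (3, 4), (4, 4), (5, 5)}; count = 6.

For each of the 49 pairs (x, y) ∈ F_7², evaluate f(x, y) mod 7. Record the zeros.
  x = 0: [0↦6, 1↦2, 2↦3, 3↦3, 4↦3, 5↦4, 6↦0]  zeros at y ∈ {6}
  x = 1: [0↦4, 1↦2, 2↦1, 3↦2, 4↦6, 5↦0, 6↦6]  zeros at y ∈ {5}
  x = 2: [0↦5, 1↦2, 2↦3, 3↦2, 4↦0, 5↦5, 6↦4]  zeros at y ∈ {4}
  x = 3: [0↦3, 1↦3, 2↦3, 3↦4, 4↦0, 5↦6, 6↦2]  zeros at y ∈ {4}
  x = 4: [0↦6, 1↦6, 2↦2, 3↦2, 4↦0, 5↦4, 6↦1]  zeros at y ∈ {4}
  x = 5: [0↦1, 1↦5, 2↦1, 3↦4, 4↦1, 5↦0, 6↦2]  zeros at y ∈ {5}
  x = 6: [0↦3, 1↦1, 2↦1, 3↦4, 4↦4, 5↦2, 6↦6]  zeros at y ∈ ∅
Collecting zeros: affine points = {(0, 6), (1, 5), (2, 4), (3, 4), (4, 4), (5, 5)}.
Total count |C(F_7)_aff| = 6.


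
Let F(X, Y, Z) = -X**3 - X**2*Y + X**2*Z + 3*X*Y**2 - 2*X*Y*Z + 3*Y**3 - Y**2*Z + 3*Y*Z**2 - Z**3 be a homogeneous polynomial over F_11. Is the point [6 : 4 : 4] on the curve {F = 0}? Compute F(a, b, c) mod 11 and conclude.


F(6,4,4) ≡ 4 (mod 11); P is NOT on the curve.

Evaluate F(6, 4, 4) term-by-term (mod 11).
  -X**3 ↦ -1·216·1·1 = -216
  -X**2*Y ↦ -1·36·4·1 = -144
  X**2*Z ↦ 1·36·1·4 = 144
  3*X*Y**2 ↦ 3·6·16·1 = 288
  -2*X*Y*Z ↦ -2·6·4·4 = -192
  3*Y**3 ↦ 3·1·64·1 = 192
  -Y**2*Z ↦ -1·1·16·4 = -64
  3*Y*Z**2 ↦ 3·1·4·16 = 192
  -Z**3 ↦ -1·1·1·64 = -64
Sum: F(6, 4, 4) = (-216) + (-144) + (144) + (288) + (-192) + (192) + (-64) + (192) + (-64) = 136.
Reducing mod 11: 136 ≡ 4 (mod 11).
Since F(a, b, c) ≡ 4 ≠ 0 (mod 11), P does NOT lie on the curve.


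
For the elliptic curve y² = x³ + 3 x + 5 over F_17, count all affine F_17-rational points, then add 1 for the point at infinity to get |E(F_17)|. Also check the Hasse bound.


Affine points = {(1, 3), (1, 14), (2, 6), (2, 11), (4, 8), (4, 9), (5, 3), (5, 14), (6, 1), (6, 16), (9, 8), (9, 9), (10, 7), (10, 10), (11, 3), (11, 14), (12, 1), (12, 16), (15, 5), (15, 12), (16, 1), (16, 16)}; affine count = 22; |E(F_17)| = 23.

Discriminant check: Δ ∝ 4a³ + 27b² = 4·3³ + 27·5² = 4·27 + 27·25 ≡ 1 (mod 17). Nonzero ⇒ E is nonsingular.
For each x ∈ F_17, compute rhs = x³ + 3·x + 5 mod 17, then count y ∈ F_17 with y² ≡ rhs.
  x = 0: rhs = 5, matching y values: none (0 points).
  x = 1: rhs = 9, matching y values: 3, 14 (2 points).
  x = 2: rhs = 2, matching y values: 6, 11 (2 points).
  x = 3: rhs = 7, matching y values: none (0 points).
  x = 4: rhs = 13, matching y values: 8, 9 (2 points).
  x = 5: rhs = 9, matching y values: 3, 14 (2 points).
  x = 6: rhs = 1, matching y values: 1, 16 (2 points).
  x = 7: rhs = 12, matching y values: none (0 points).
  x = 8: rhs = 14, matching y values: none (0 points).
  x = 9: rhs = 13, matching y values: 8, 9 (2 points).
  x = 10: rhs = 15, matching y values: 7, 10 (2 points).
  x = 11: rhs = 9, matching y values: 3, 14 (2 points).
  x = 12: rhs = 1, matching y values: 1, 16 (2 points).
  x = 13: rhs = 14, matching y values: none (0 points).
  x = 14: rhs = 3, matching y values: none (0 points).
  x = 15: rhs = 8, matching y values: 5, 12 (2 points).
  x = 16: rhs = 1, matching y values: 1, 16 (2 points).
Total affine count: 22.
Full point count |E(F_17)| = 22 + 1 = 23.
Hasse bound: |23 − (17+1)| = |5| = 5 ≤ 2√17 ≈ 8.2462 ✓.


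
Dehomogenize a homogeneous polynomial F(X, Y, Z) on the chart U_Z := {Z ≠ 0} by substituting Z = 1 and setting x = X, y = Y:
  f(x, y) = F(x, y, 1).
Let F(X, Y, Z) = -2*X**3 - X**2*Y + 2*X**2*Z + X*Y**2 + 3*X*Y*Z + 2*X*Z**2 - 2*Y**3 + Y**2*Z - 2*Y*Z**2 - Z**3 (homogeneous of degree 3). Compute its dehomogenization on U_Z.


f(x, y) = -2*x**3 - x**2*y + 2*x**2 + x*y**2 + 3*x*y + 2*x - 2*y**3 + y**2 - 2*y - 1

On U_Z we set Z = 1. Each monomial c·X^i·Y^j·Z^k in F becomes c·x^i·y^j·1^k = c·x^i·y^j.
Substituting Z = 1: F(X, Y, 1) = -2*x**3 - x**2*y + 2*x**2 + x*y**2 + 3*x*y + 2*x - 2*y**3 + y**2 - 2*y - 1.
Note: deg(f) ≤ deg(F) = 3; strict inequality happens when F is divisible by Z (lost terms).


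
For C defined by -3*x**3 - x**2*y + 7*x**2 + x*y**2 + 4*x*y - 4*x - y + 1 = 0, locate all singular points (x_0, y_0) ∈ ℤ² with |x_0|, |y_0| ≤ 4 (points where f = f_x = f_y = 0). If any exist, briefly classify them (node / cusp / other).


Singular points: {(1, -1)}; classification: node.

Compute partial derivatives:
  f_x = -9*x**2 - 2*x*y + 14*x + y**2 + 4*y - 4.
  f_y = -x**2 + 2*x*y + 4*x - 1.
Scan x_0 ∈ {−4, ..., 4}. For each x_0, f_y(x_0, y) is a polynomial in y; find its integer roots y ∈ {−4, ..., 4}, then test f_x and f at those candidates.
  x = -4: f_y(-4, y) = -8*y - 33; no integer root y with |y| ≤ 4.
  x = -3: f_y(-3, y) = -6*y - 22; no integer root y with |y| ≤ 4.
  x = -2: f_y(-2, y) = -4*y - 13; no integer root y with |y| ≤ 4.
  x = -1: f_y(-1, y) = -2*y - 6; vanishes at y ∈ {-3}. (-1, -3): f_x = -36 ≠ 0.
  x = 0: f_y(0, y) = -1; no integer root y with |y| ≤ 4.
  x = 1: f_y(1, y) = 2*y + 2; vanishes at y ∈ {-1}. (1, -1): f_x = 0, f = 0 — SINGULAR.
  x = 2: f_y(2, y) = 4*y + 3; no integer root y with |y| ≤ 4.
  x = 3: f_y(3, y) = 6*y + 2; no integer root y with |y| ≤ 4.
  x = 4: f_y(4, y) = 8*y - 1; no integer root y with |y| ≤ 4.
Only singular point on the grid: (1, -1).
Classify: substitute x = 1 + u, y = -1 + v and expand: f = -3*u**3 - u**2*v - u**2 + u*v**2 + v**2.
No constant or linear terms (consistent with a singular point). Quadratic part: -u**2 + v**2. Cubic part: -3*u**3 - u**2*v + u*v**2.
The quadratic part v**2 - u**2 = (v − u)(v + u) splits into two distinct linear factors, so there are two distinct tangent lines y − -1 = ±(x − 1) — this is a node (ordinary double point).
Classification: node.


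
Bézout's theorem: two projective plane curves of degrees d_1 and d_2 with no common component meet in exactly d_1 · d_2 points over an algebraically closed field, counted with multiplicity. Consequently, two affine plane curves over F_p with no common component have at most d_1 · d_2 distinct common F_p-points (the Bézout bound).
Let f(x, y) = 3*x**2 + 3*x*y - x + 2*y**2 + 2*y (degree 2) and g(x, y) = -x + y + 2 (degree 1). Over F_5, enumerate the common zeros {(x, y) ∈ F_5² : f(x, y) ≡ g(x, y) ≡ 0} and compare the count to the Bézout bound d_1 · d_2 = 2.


Common zeros: {(2, 0), (4, 2)}; count = 2; Bézout bound = 2.

deg(f) = 2, deg(g) = 1, so Bézout bound = 2.
Scan x ∈ F_5. For each x, list the y ∈ F_5 with f(x, y) ≡ 0 and those with g(x, y) ≡ 0 (mod 5); the common zeros in that column are the intersection.
  x = 0: f ≡ 0 at y ∈ {0, 4}; g ≡ 0 at y ∈ {3}; common: ∅.
  x = 1: f ≡ 0 at y ∈ {2, 3}; g ≡ 0 at y ∈ {4}; common: ∅.
  x = 2: f ≡ 0 at y ∈ {0, 1}; g ≡ 0 at y ∈ {0}; common: {0}.
  x = 3: f ≡ 0 at y ∈ {3, 4}; g ≡ 0 at y ∈ {1}; common: ∅.
  x = 4: f ≡ 0 at y ∈ {1, 2}; g ≡ 0 at y ∈ {2}; common: {2}.
Collecting: common zeros = {(2, 0), (4, 2)}, so the count is 2.
Comparison with the Bézout bound: 2 ≤ 2 = deg(f)·deg(g), as expected for curves with no common component (the bound is attained).


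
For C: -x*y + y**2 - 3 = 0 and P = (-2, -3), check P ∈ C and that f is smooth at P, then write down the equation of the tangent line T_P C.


Tangent line at P: 3*x - 4*y - 6 = 0.

Step 1: f(-2, -3) = 0, so P lies on C.
Step 2: partial derivatives
  f_x(x, y) = -y, f_y(x, y) = -x + 2*y.
  f_x(P) = 3, f_y(P) = -4 (gradient nonzero, so P is smooth).
Step 3: tangent line at P: 3·(x − -2) + -4·(y − -3) = 0.
Expanding: 3*x - 4*y - 6 = 0.


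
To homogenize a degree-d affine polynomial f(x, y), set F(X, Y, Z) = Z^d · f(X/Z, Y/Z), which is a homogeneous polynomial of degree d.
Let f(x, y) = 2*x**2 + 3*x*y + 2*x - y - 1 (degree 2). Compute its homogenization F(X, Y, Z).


F(X, Y, Z) = 2*X**2 + 3*X*Y + 2*X*Z - Y*Z - Z**2

deg(f) = 2.
Substitute x = X/Z, y = Y/Z into f, then multiply by Z^2.
  monomial 2·x^2·y^0 ↦ 2·X^2·Y^0·Z^0.
  monomial 3·x^1·y^1 ↦ 3·X^1·Y^1·Z^0.
  monomial 2·x^1·y^0 ↦ 2·X^1·Y^0·Z^1.
  monomial -1·x^0·y^1 ↦ -1·X^0·Y^1·Z^1.
  monomial -1·x^0·y^0 ↦ -1·X^0·Y^0·Z^2.
Collecting: F(X, Y, Z) = 2*X**2 + 3*X*Y + 2*X*Z - Y*Z - Z**2.


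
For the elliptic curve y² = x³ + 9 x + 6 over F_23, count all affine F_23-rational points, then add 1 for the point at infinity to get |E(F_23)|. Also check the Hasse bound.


Affine points = {(0, 11), (0, 12), (1, 4), (1, 19), (2, 3), (2, 20), (6, 0), (12, 5), (12, 18), (14, 1), (14, 22), (17, 9), (17, 14), (21, 7), (21, 16)}; affine count = 15; |E(F_23)| = 16.

Discriminant check: Δ ∝ 4a³ + 27b² = 4·9³ + 27·6² = 4·729 + 27·36 ≡ 1 (mod 23). Nonzero ⇒ E is nonsingular.
For each x ∈ F_23, compute rhs = x³ + 9·x + 6 mod 23, then count y ∈ F_23 with y² ≡ rhs.
  x = 0: rhs = 6, matching y values: 11, 12 (2 points).
  x = 1: rhs = 16, matching y values: 4, 19 (2 points).
  x = 2: rhs = 9, matching y values: 3, 20 (2 points).
  x = 3: rhs = 14, matching y values: none (0 points).
  x = 4: rhs = 14, matching y values: none (0 points).
  x = 5: rhs = 15, matching y values: none (0 points).
  x = 6: rhs = 0, matching y values: 0 (1 points).
  x = 7: rhs = 21, matching y values: none (0 points).
  x = 8: rhs = 15, matching y values: none (0 points).
  x = 9: rhs = 11, matching y values: none (0 points).
  x = 10: rhs = 15, matching y values: none (0 points).
  x = 11: rhs = 10, matching y values: none (0 points).
  x = 12: rhs = 2, matching y values: 5, 18 (2 points).
  x = 13: rhs = 20, matching y values: none (0 points).
  x = 14: rhs = 1, matching y values: 1, 22 (2 points).
  x = 15: rhs = 20, matching y values: none (0 points).
  x = 16: rhs = 14, matching y values: none (0 points).
  x = 17: rhs = 12, matching y values: 9, 14 (2 points).
  x = 18: rhs = 20, matching y values: none (0 points).
  x = 19: rhs = 21, matching y values: none (0 points).
  x = 20: rhs = 21, matching y values: none (0 points).
  x = 21: rhs = 3, matching y values: 7, 16 (2 points).
  x = 22: rhs = 19, matching y values: none (0 points).
Total affine count: 15.
Full point count |E(F_23)| = 15 + 1 = 16.
Hasse bound: |16 − (23+1)| = |-8| = 8 ≤ 2√23 ≈ 9.5917 ✓.


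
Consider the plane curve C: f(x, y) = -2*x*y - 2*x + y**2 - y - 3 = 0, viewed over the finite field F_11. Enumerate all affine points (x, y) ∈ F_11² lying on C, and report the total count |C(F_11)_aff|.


Affine F_11-points: {(2, 1), (2, 4), (4, 0), (4, 9), (6, 5), (6, 8), (9, 2), (9, 6), (10, 3), (10, 7)}; count = 10.

For each of the 121 pairs (x, y) ∈ F_11², evaluate f(x, y) mod 11. Record the zeros.
  x = 0: [0↦8, 1↦8, 2↦10, 3↦3, 4↦9, 5↦6, 6↦5, 7↦6, 8↦9, 9↦3, 10↦10]  zeros at y ∈ ∅
  x = 1: [0↦6, 1↦4, 2↦4, 3↦6, 4↦10, 5↦5, 6↦2, 7↦1, 8↦2, 9↦5, 10↦10]  zeros at y ∈ ∅
  x = 2: [0↦4, 1↦0, 2↦9, 3↦9, 4↦0, 5↦4, 6↦10, 7↦7, 8↦6, 9↦7, 10↦10]  zeros at y ∈ {1, 4}
  x = 3: [0↦2, 1↦7, 2↦3, 3↦1, 4↦1, 5↦3, 6↦7, 7↦2, 8↦10, 9↦9, 10↦10]  zeros at y ∈ ∅
  x = 4: [0↦0, 1↦3, 2↦8, 3↦4, 4↦2, 5↦2, 6↦4, 7↦8, 8↦3, 9↦0, 10↦10]  zeros at y ∈ {0, 9}
  x = 5: [0↦9, 1↦10, 2↦2, 3↦7, 4↦3, 5↦1, 6↦1, 7↦3, 8↦7, 9↦2, 10↦10]  zeros at y ∈ ∅
  x = 6: [0↦7, 1↦6, 2↦7, 3↦10, 4↦4, 5↦0, 6↦9, 7↦9, 8↦0, 9↦4, 10↦10]  zeros at y ∈ {5, 8}
  x = 7: [0↦5, 1↦2, 2↦1, 3↦2, 4↦5, 5↦10, 6↦6, 7↦4, 8↦4, 9↦6, 10↦10]  zeros at y ∈ ∅
  x = 8: [0↦3, 1↦9, 2↦6, 3↦5, 4↦6, 5↦9, 6↦3, 7↦10, 8↦8, 9↦8, 10↦10]  zeros at y ∈ ∅
  x = 9: [0↦1, 1↦5, 2↦0, 3↦8, 4↦7, 5↦8, 6↦0, 7↦5, 8↦1, 9↦10, 10↦10]  zeros at y ∈ {2, 6}
  x = 10: [0↦10, 1↦1, 2↦5, 3↦0, 4↦8, 5↦7, 6↦8, 7↦0, 8↦5, 9↦1, 10↦10]  zeros at y ∈ {3, 7}
Collecting zeros: affine points = {(2, 1), (2, 4), (4, 0), (4, 9), (6, 5), (6, 8), (9, 2), (9, 6), (10, 3), (10, 7)}.
Total count |C(F_11)_aff| = 10.
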